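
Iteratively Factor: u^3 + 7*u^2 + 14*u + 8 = (u + 4)*(u^2 + 3*u + 2) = (u + 1)*(u + 4)*(u + 2)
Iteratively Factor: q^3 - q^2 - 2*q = (q)*(q^2 - q - 2) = q*(q - 2)*(q + 1)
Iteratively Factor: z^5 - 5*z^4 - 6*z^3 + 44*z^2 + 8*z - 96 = (z - 2)*(z^4 - 3*z^3 - 12*z^2 + 20*z + 48) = (z - 2)*(z + 2)*(z^3 - 5*z^2 - 2*z + 24) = (z - 3)*(z - 2)*(z + 2)*(z^2 - 2*z - 8) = (z - 4)*(z - 3)*(z - 2)*(z + 2)*(z + 2)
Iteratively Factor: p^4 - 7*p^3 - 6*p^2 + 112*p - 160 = (p + 4)*(p^3 - 11*p^2 + 38*p - 40) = (p - 2)*(p + 4)*(p^2 - 9*p + 20) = (p - 4)*(p - 2)*(p + 4)*(p - 5)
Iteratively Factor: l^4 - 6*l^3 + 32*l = (l - 4)*(l^3 - 2*l^2 - 8*l) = l*(l - 4)*(l^2 - 2*l - 8) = l*(l - 4)*(l + 2)*(l - 4)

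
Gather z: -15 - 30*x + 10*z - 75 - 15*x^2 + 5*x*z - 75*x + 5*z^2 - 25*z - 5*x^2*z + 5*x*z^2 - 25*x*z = -15*x^2 - 105*x + z^2*(5*x + 5) + z*(-5*x^2 - 20*x - 15) - 90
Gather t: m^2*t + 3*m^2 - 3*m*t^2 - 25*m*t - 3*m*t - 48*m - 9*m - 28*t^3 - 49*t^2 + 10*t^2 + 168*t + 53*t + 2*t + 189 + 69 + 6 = 3*m^2 - 57*m - 28*t^3 + t^2*(-3*m - 39) + t*(m^2 - 28*m + 223) + 264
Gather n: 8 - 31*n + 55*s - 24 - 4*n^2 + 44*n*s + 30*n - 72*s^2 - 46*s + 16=-4*n^2 + n*(44*s - 1) - 72*s^2 + 9*s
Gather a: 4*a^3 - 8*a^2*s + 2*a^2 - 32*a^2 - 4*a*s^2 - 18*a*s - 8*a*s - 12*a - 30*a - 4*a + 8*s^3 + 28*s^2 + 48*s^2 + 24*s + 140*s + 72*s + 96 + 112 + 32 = 4*a^3 + a^2*(-8*s - 30) + a*(-4*s^2 - 26*s - 46) + 8*s^3 + 76*s^2 + 236*s + 240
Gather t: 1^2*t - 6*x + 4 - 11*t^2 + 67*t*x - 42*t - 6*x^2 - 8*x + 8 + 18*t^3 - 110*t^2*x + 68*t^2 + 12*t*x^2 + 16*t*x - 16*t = 18*t^3 + t^2*(57 - 110*x) + t*(12*x^2 + 83*x - 57) - 6*x^2 - 14*x + 12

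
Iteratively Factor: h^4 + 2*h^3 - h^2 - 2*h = (h + 1)*(h^3 + h^2 - 2*h) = (h - 1)*(h + 1)*(h^2 + 2*h) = h*(h - 1)*(h + 1)*(h + 2)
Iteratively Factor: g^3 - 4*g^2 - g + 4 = (g + 1)*(g^2 - 5*g + 4) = (g - 4)*(g + 1)*(g - 1)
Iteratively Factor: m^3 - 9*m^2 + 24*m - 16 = (m - 4)*(m^2 - 5*m + 4) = (m - 4)*(m - 1)*(m - 4)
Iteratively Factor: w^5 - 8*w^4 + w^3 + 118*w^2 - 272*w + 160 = (w - 1)*(w^4 - 7*w^3 - 6*w^2 + 112*w - 160) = (w - 2)*(w - 1)*(w^3 - 5*w^2 - 16*w + 80) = (w - 5)*(w - 2)*(w - 1)*(w^2 - 16) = (w - 5)*(w - 4)*(w - 2)*(w - 1)*(w + 4)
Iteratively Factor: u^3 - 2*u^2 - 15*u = (u - 5)*(u^2 + 3*u) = u*(u - 5)*(u + 3)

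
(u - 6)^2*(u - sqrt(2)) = u^3 - 12*u^2 - sqrt(2)*u^2 + 12*sqrt(2)*u + 36*u - 36*sqrt(2)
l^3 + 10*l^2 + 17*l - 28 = (l - 1)*(l + 4)*(l + 7)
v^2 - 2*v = v*(v - 2)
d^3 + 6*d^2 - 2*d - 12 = (d + 6)*(d - sqrt(2))*(d + sqrt(2))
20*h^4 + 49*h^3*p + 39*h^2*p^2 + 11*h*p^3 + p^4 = (h + p)^2*(4*h + p)*(5*h + p)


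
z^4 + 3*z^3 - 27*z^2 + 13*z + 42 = (z - 3)*(z - 2)*(z + 1)*(z + 7)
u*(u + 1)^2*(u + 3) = u^4 + 5*u^3 + 7*u^2 + 3*u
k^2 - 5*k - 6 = (k - 6)*(k + 1)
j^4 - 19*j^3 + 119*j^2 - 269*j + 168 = (j - 8)*(j - 7)*(j - 3)*(j - 1)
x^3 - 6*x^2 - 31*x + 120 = (x - 8)*(x - 3)*(x + 5)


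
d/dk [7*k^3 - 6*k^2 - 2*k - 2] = 21*k^2 - 12*k - 2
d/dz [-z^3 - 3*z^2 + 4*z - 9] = -3*z^2 - 6*z + 4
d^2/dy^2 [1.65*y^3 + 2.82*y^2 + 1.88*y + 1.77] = 9.9*y + 5.64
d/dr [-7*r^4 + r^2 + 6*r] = -28*r^3 + 2*r + 6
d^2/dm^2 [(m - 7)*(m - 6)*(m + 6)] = 6*m - 14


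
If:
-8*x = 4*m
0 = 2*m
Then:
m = 0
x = 0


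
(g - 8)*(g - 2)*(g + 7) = g^3 - 3*g^2 - 54*g + 112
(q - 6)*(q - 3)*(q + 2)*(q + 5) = q^4 - 2*q^3 - 35*q^2 + 36*q + 180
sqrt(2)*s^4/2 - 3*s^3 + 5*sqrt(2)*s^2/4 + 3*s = s*(s - 2*sqrt(2))*(s - 3*sqrt(2)/2)*(sqrt(2)*s/2 + 1/2)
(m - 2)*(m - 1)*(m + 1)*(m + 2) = m^4 - 5*m^2 + 4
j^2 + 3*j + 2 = (j + 1)*(j + 2)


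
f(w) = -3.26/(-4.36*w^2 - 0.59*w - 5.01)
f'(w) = -3.26*(8.72*w + 0.59)/(-4.36*w^2 - 0.59*w - 5.01)^2 = (-28.4272*w - 1.9234)/(4.36*w^2 + 0.59*w + 5.01)^2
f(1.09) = 0.30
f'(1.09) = -0.28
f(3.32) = 0.06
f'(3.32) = -0.03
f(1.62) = 0.19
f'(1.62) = -0.16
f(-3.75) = 0.05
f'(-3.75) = 0.03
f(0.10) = 0.64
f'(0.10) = -0.18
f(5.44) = 0.02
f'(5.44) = -0.01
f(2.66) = 0.09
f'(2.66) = -0.06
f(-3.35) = 0.06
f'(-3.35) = 0.03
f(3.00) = 0.07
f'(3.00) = -0.04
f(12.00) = 0.01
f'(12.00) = -0.00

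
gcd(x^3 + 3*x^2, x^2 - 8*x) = x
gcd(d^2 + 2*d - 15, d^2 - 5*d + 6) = d - 3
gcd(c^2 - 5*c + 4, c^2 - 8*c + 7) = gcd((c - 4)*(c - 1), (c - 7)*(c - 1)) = c - 1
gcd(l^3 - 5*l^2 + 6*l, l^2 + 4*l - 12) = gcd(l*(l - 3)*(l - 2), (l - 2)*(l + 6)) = l - 2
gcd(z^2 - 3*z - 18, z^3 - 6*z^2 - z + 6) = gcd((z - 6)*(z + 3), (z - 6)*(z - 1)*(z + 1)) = z - 6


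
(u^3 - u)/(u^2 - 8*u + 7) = u*(u + 1)/(u - 7)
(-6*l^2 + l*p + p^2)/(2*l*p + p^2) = (-6*l^2 + l*p + p^2)/(p*(2*l + p))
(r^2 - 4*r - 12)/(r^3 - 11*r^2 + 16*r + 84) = 1/(r - 7)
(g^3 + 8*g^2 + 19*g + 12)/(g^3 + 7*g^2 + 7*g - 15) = (g^2 + 5*g + 4)/(g^2 + 4*g - 5)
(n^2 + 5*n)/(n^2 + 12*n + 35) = n/(n + 7)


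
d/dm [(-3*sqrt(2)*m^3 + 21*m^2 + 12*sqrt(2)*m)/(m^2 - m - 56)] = 3*(-m*(2*m - 1)*(-sqrt(2)*m^2 + 7*m + 4*sqrt(2)) + (-m^2 + m + 56)*(3*sqrt(2)*m^2 - 14*m - 4*sqrt(2)))/(-m^2 + m + 56)^2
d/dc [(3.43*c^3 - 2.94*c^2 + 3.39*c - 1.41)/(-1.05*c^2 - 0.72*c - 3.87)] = (-3.6015*c^4 - 4.9392*c^3 - 34.146*c^2 + 19.7946*c - 14.1345)/(1.1025*c^4 + 1.512*c^3 + 8.6454*c^2 + 5.5728*c + 14.9769)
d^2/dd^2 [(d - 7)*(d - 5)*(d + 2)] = 6*d - 20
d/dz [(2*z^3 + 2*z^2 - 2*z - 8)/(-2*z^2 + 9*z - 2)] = 2*(-2*z^4 + 18*z^3 + z^2 - 20*z + 38)/(4*z^4 - 36*z^3 + 89*z^2 - 36*z + 4)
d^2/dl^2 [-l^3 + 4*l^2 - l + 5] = 8 - 6*l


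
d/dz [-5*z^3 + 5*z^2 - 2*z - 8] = -15*z^2 + 10*z - 2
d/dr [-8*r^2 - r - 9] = -16*r - 1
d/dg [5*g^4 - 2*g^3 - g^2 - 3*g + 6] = 20*g^3 - 6*g^2 - 2*g - 3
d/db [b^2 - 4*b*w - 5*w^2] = 2*b - 4*w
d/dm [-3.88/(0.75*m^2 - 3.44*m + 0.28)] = (5.82*m - 13.3472)/(0.75*m^2 - 3.44*m + 0.28)^2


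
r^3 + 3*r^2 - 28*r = r*(r - 4)*(r + 7)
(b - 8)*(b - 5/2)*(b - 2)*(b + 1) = b^4 - 23*b^3/2 + 57*b^2/2 + b - 40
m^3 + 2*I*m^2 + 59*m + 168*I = (m - 8*I)*(m + 3*I)*(m + 7*I)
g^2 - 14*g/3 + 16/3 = (g - 8/3)*(g - 2)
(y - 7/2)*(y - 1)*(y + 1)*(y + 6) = y^4 + 5*y^3/2 - 22*y^2 - 5*y/2 + 21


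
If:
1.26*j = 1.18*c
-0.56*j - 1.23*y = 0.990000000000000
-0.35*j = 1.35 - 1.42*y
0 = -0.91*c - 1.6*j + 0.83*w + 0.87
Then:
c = -2.67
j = -2.50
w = -8.80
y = 0.33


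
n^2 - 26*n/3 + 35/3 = (n - 7)*(n - 5/3)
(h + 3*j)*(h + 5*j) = h^2 + 8*h*j + 15*j^2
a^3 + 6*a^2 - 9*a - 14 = (a - 2)*(a + 1)*(a + 7)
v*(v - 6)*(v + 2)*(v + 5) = v^4 + v^3 - 32*v^2 - 60*v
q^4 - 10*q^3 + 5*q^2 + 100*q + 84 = (q - 7)*(q - 6)*(q + 1)*(q + 2)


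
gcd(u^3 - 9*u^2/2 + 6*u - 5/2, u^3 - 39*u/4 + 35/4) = u^2 - 7*u/2 + 5/2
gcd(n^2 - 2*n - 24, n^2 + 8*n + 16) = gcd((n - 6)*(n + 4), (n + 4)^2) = n + 4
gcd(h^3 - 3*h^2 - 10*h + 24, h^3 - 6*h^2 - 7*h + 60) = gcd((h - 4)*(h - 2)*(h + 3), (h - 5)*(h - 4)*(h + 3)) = h^2 - h - 12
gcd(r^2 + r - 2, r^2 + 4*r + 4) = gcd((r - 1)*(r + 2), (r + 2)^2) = r + 2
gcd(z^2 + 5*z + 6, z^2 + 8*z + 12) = z + 2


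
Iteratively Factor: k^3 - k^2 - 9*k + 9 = (k - 3)*(k^2 + 2*k - 3) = (k - 3)*(k - 1)*(k + 3)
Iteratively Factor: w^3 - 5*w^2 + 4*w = (w - 1)*(w^2 - 4*w) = (w - 4)*(w - 1)*(w)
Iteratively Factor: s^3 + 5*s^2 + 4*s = (s)*(s^2 + 5*s + 4) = s*(s + 1)*(s + 4)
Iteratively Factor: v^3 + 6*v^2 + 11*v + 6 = (v + 3)*(v^2 + 3*v + 2) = (v + 1)*(v + 3)*(v + 2)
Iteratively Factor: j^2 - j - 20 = (j - 5)*(j + 4)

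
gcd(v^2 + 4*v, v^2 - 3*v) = v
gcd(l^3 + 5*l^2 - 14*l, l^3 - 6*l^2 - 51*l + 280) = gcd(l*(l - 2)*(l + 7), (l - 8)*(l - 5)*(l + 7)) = l + 7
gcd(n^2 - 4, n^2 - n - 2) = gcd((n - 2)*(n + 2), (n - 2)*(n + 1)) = n - 2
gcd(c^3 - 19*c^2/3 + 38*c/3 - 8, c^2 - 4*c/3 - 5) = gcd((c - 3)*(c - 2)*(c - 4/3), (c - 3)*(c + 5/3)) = c - 3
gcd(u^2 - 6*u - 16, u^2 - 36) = 1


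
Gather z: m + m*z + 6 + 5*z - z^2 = m - z^2 + z*(m + 5) + 6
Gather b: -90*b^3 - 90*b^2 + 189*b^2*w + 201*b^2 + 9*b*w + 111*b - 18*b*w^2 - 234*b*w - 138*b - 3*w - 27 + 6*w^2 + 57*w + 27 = -90*b^3 + b^2*(189*w + 111) + b*(-18*w^2 - 225*w - 27) + 6*w^2 + 54*w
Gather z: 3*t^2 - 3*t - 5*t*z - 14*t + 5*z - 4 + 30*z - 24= 3*t^2 - 17*t + z*(35 - 5*t) - 28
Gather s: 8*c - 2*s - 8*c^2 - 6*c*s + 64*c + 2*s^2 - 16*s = -8*c^2 + 72*c + 2*s^2 + s*(-6*c - 18)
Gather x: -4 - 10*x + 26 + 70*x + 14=60*x + 36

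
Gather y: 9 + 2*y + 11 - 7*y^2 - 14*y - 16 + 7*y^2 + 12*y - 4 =0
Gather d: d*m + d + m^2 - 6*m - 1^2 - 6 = d*(m + 1) + m^2 - 6*m - 7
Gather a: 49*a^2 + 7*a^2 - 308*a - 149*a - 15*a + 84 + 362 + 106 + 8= 56*a^2 - 472*a + 560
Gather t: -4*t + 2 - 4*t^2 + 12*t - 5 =-4*t^2 + 8*t - 3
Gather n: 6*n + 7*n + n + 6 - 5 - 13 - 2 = 14*n - 14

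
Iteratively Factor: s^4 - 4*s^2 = (s)*(s^3 - 4*s) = s*(s - 2)*(s^2 + 2*s) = s*(s - 2)*(s + 2)*(s)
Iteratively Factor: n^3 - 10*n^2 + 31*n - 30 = (n - 5)*(n^2 - 5*n + 6) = (n - 5)*(n - 2)*(n - 3)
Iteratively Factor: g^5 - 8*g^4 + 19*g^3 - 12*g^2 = (g)*(g^4 - 8*g^3 + 19*g^2 - 12*g) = g^2*(g^3 - 8*g^2 + 19*g - 12) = g^2*(g - 3)*(g^2 - 5*g + 4) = g^2*(g - 4)*(g - 3)*(g - 1)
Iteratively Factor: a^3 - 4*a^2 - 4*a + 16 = (a - 4)*(a^2 - 4) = (a - 4)*(a - 2)*(a + 2)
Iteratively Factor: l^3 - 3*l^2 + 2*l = (l - 1)*(l^2 - 2*l) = (l - 2)*(l - 1)*(l)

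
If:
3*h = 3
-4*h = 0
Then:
No Solution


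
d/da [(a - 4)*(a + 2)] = 2*a - 2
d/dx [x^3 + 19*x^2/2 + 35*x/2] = 3*x^2 + 19*x + 35/2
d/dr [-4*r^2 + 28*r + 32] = 28 - 8*r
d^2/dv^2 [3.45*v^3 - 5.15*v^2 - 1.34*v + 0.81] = 20.7*v - 10.3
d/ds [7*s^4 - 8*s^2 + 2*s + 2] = 28*s^3 - 16*s + 2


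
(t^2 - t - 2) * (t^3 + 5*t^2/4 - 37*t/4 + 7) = t^5 + t^4/4 - 25*t^3/2 + 55*t^2/4 + 23*t/2 - 14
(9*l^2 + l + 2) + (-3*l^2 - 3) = 6*l^2 + l - 1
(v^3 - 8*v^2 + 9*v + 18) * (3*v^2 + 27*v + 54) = 3*v^5 + 3*v^4 - 135*v^3 - 135*v^2 + 972*v + 972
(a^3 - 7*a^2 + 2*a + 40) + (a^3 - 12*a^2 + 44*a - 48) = 2*a^3 - 19*a^2 + 46*a - 8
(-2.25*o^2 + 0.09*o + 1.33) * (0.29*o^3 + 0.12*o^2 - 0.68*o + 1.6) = -0.6525*o^5 - 0.2439*o^4 + 1.9265*o^3 - 3.5016*o^2 - 0.7604*o + 2.128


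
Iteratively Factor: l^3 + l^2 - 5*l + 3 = (l - 1)*(l^2 + 2*l - 3) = (l - 1)^2*(l + 3)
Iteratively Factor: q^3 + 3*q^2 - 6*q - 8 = (q + 1)*(q^2 + 2*q - 8) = (q + 1)*(q + 4)*(q - 2)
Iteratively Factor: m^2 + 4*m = (m + 4)*(m)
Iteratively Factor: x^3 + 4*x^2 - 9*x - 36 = (x + 3)*(x^2 + x - 12) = (x - 3)*(x + 3)*(x + 4)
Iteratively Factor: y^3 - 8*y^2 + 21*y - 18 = (y - 3)*(y^2 - 5*y + 6) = (y - 3)^2*(y - 2)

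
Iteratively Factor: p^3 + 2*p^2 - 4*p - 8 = (p + 2)*(p^2 - 4) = (p + 2)^2*(p - 2)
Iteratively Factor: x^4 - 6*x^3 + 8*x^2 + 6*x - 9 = (x + 1)*(x^3 - 7*x^2 + 15*x - 9) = (x - 1)*(x + 1)*(x^2 - 6*x + 9) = (x - 3)*(x - 1)*(x + 1)*(x - 3)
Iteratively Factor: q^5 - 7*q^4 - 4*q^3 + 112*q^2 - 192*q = (q + 4)*(q^4 - 11*q^3 + 40*q^2 - 48*q) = (q - 4)*(q + 4)*(q^3 - 7*q^2 + 12*q) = q*(q - 4)*(q + 4)*(q^2 - 7*q + 12) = q*(q - 4)^2*(q + 4)*(q - 3)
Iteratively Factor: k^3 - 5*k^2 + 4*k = (k)*(k^2 - 5*k + 4) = k*(k - 4)*(k - 1)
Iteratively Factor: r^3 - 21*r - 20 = (r + 4)*(r^2 - 4*r - 5) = (r - 5)*(r + 4)*(r + 1)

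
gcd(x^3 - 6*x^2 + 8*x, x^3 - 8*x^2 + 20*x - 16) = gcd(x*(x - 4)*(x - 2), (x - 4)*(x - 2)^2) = x^2 - 6*x + 8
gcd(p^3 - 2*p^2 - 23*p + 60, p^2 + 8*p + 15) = p + 5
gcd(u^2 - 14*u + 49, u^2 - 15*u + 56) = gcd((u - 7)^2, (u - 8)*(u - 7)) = u - 7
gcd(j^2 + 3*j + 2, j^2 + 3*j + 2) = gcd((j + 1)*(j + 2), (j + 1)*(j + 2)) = j^2 + 3*j + 2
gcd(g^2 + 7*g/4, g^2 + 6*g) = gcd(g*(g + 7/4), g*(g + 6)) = g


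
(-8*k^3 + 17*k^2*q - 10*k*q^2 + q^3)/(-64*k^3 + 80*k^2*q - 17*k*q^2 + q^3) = (-k + q)/(-8*k + q)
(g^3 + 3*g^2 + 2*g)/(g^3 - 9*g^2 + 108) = g*(g^2 + 3*g + 2)/(g^3 - 9*g^2 + 108)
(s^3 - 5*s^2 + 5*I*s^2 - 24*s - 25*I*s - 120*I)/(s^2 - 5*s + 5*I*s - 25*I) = (s^2 - 5*s - 24)/(s - 5)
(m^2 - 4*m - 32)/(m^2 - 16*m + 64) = (m + 4)/(m - 8)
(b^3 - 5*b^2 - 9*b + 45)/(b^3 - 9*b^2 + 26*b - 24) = (b^2 - 2*b - 15)/(b^2 - 6*b + 8)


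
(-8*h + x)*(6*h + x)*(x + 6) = -48*h^2*x - 288*h^2 - 2*h*x^2 - 12*h*x + x^3 + 6*x^2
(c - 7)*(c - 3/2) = c^2 - 17*c/2 + 21/2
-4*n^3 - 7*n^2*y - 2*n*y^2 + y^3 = (-4*n + y)*(n + y)^2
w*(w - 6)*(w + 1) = w^3 - 5*w^2 - 6*w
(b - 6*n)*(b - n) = b^2 - 7*b*n + 6*n^2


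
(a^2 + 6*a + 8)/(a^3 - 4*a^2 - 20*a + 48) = (a + 2)/(a^2 - 8*a + 12)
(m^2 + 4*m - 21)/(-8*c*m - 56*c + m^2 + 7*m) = (3 - m)/(8*c - m)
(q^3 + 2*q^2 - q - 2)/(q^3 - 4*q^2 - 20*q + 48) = (q^3 + 2*q^2 - q - 2)/(q^3 - 4*q^2 - 20*q + 48)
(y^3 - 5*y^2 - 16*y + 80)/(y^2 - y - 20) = y - 4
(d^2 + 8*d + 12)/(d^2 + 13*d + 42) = (d + 2)/(d + 7)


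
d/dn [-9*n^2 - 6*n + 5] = -18*n - 6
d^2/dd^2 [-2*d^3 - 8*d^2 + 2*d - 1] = -12*d - 16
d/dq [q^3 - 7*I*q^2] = q*(3*q - 14*I)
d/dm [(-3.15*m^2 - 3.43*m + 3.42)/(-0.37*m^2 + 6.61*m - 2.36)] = (-22.0906*m^2 + 17.3988*m - 14.5114)/(0.1369*m^4 - 4.8914*m^3 + 45.4385*m^2 - 31.1992*m + 5.5696)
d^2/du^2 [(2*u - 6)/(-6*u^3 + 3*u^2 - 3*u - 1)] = 12*(-3*(u - 3)*(6*u^2 - 2*u + 1)^2 + (6*u^2 - 2*u + (u - 3)*(6*u - 1) + 1)*(6*u^3 - 3*u^2 + 3*u + 1))/(6*u^3 - 3*u^2 + 3*u + 1)^3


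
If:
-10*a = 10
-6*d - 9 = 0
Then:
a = -1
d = -3/2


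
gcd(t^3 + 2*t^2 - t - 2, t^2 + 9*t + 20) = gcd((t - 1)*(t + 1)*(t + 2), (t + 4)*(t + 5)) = 1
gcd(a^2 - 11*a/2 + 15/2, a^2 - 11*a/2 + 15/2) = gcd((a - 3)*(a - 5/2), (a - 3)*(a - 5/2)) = a^2 - 11*a/2 + 15/2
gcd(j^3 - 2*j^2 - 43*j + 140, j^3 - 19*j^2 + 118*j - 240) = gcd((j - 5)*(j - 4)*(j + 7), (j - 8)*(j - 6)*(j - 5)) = j - 5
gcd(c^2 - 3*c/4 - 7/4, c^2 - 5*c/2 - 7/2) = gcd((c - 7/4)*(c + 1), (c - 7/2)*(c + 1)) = c + 1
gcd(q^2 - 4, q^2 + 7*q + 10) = q + 2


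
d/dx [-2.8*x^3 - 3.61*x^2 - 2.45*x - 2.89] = -8.4*x^2 - 7.22*x - 2.45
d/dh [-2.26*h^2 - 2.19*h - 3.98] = -4.52*h - 2.19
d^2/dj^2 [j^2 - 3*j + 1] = 2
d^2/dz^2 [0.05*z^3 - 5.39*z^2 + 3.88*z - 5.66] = 0.3*z - 10.78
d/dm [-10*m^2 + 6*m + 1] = 6 - 20*m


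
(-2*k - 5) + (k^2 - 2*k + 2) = k^2 - 4*k - 3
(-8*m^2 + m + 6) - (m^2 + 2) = -9*m^2 + m + 4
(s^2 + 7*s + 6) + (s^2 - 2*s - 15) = 2*s^2 + 5*s - 9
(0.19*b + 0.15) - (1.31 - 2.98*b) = 3.17*b - 1.16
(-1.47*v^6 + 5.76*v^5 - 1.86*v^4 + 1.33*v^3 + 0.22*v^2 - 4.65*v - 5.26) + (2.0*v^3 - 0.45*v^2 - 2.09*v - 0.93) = -1.47*v^6 + 5.76*v^5 - 1.86*v^4 + 3.33*v^3 - 0.23*v^2 - 6.74*v - 6.19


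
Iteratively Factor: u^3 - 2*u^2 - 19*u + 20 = (u + 4)*(u^2 - 6*u + 5) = (u - 5)*(u + 4)*(u - 1)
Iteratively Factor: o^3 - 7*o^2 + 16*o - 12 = (o - 2)*(o^2 - 5*o + 6) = (o - 2)^2*(o - 3)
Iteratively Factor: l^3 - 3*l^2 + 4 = (l - 2)*(l^2 - l - 2) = (l - 2)*(l + 1)*(l - 2)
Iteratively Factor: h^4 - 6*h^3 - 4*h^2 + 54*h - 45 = (h - 3)*(h^3 - 3*h^2 - 13*h + 15) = (h - 3)*(h + 3)*(h^2 - 6*h + 5) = (h - 3)*(h - 1)*(h + 3)*(h - 5)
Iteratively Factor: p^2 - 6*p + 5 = (p - 5)*(p - 1)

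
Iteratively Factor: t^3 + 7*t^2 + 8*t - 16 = (t - 1)*(t^2 + 8*t + 16) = (t - 1)*(t + 4)*(t + 4)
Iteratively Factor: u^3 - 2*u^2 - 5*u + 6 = (u + 2)*(u^2 - 4*u + 3) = (u - 1)*(u + 2)*(u - 3)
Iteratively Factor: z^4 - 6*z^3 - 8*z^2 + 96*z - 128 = (z + 4)*(z^3 - 10*z^2 + 32*z - 32) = (z - 4)*(z + 4)*(z^2 - 6*z + 8) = (z - 4)*(z - 2)*(z + 4)*(z - 4)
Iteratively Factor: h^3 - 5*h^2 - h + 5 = (h + 1)*(h^2 - 6*h + 5) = (h - 1)*(h + 1)*(h - 5)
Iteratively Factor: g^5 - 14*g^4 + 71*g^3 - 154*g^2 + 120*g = (g - 3)*(g^4 - 11*g^3 + 38*g^2 - 40*g) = g*(g - 3)*(g^3 - 11*g^2 + 38*g - 40) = g*(g - 5)*(g - 3)*(g^2 - 6*g + 8) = g*(g - 5)*(g - 3)*(g - 2)*(g - 4)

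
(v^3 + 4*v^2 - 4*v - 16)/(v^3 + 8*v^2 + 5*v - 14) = (v^2 + 2*v - 8)/(v^2 + 6*v - 7)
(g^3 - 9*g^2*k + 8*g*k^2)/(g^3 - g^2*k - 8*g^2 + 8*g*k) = (g - 8*k)/(g - 8)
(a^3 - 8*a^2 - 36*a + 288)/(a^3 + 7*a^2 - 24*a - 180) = (a^2 - 14*a + 48)/(a^2 + a - 30)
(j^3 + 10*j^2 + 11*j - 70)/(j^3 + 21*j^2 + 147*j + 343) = (j^2 + 3*j - 10)/(j^2 + 14*j + 49)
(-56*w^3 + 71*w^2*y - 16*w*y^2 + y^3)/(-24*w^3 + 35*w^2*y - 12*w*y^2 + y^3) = (-7*w + y)/(-3*w + y)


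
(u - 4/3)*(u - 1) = u^2 - 7*u/3 + 4/3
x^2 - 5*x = x*(x - 5)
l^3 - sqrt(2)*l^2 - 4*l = l*(l - 2*sqrt(2))*(l + sqrt(2))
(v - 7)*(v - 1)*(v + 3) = v^3 - 5*v^2 - 17*v + 21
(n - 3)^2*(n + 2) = n^3 - 4*n^2 - 3*n + 18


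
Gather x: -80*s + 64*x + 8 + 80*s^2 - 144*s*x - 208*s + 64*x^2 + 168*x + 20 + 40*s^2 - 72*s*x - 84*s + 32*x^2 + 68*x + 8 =120*s^2 - 372*s + 96*x^2 + x*(300 - 216*s) + 36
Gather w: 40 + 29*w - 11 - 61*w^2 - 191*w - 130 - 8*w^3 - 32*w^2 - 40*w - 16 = -8*w^3 - 93*w^2 - 202*w - 117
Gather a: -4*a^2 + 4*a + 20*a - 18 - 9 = -4*a^2 + 24*a - 27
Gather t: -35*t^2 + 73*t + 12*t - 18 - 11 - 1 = -35*t^2 + 85*t - 30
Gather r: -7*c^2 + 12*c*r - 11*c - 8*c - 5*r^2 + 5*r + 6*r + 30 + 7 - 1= -7*c^2 - 19*c - 5*r^2 + r*(12*c + 11) + 36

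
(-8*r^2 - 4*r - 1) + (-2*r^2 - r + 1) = -10*r^2 - 5*r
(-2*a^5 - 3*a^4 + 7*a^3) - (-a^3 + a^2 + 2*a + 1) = -2*a^5 - 3*a^4 + 8*a^3 - a^2 - 2*a - 1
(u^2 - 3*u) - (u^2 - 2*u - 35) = 35 - u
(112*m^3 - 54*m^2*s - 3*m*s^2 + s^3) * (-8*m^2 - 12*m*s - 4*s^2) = -896*m^5 - 912*m^4*s + 224*m^3*s^2 + 244*m^2*s^3 - 4*s^5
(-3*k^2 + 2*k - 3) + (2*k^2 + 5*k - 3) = -k^2 + 7*k - 6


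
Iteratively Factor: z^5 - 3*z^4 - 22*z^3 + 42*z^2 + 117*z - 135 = (z + 3)*(z^4 - 6*z^3 - 4*z^2 + 54*z - 45) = (z - 5)*(z + 3)*(z^3 - z^2 - 9*z + 9) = (z - 5)*(z + 3)^2*(z^2 - 4*z + 3) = (z - 5)*(z - 3)*(z + 3)^2*(z - 1)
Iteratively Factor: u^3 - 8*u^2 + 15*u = (u - 5)*(u^2 - 3*u) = (u - 5)*(u - 3)*(u)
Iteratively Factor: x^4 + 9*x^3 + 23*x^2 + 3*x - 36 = (x - 1)*(x^3 + 10*x^2 + 33*x + 36) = (x - 1)*(x + 3)*(x^2 + 7*x + 12) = (x - 1)*(x + 3)^2*(x + 4)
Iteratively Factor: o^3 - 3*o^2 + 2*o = (o)*(o^2 - 3*o + 2) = o*(o - 1)*(o - 2)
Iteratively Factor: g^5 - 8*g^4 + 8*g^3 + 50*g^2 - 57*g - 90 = (g + 2)*(g^4 - 10*g^3 + 28*g^2 - 6*g - 45) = (g - 3)*(g + 2)*(g^3 - 7*g^2 + 7*g + 15) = (g - 3)^2*(g + 2)*(g^2 - 4*g - 5) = (g - 3)^2*(g + 1)*(g + 2)*(g - 5)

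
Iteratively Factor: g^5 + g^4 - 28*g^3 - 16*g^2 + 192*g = (g - 3)*(g^4 + 4*g^3 - 16*g^2 - 64*g) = (g - 3)*(g + 4)*(g^3 - 16*g) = g*(g - 3)*(g + 4)*(g^2 - 16) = g*(g - 4)*(g - 3)*(g + 4)*(g + 4)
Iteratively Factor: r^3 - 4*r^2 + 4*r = (r)*(r^2 - 4*r + 4) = r*(r - 2)*(r - 2)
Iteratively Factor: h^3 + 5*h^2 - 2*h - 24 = (h + 3)*(h^2 + 2*h - 8) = (h - 2)*(h + 3)*(h + 4)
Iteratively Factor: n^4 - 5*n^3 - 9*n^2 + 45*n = (n - 5)*(n^3 - 9*n) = (n - 5)*(n - 3)*(n^2 + 3*n) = (n - 5)*(n - 3)*(n + 3)*(n)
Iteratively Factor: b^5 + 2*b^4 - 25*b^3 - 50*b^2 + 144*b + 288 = (b + 3)*(b^4 - b^3 - 22*b^2 + 16*b + 96) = (b - 3)*(b + 3)*(b^3 + 2*b^2 - 16*b - 32) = (b - 4)*(b - 3)*(b + 3)*(b^2 + 6*b + 8) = (b - 4)*(b - 3)*(b + 3)*(b + 4)*(b + 2)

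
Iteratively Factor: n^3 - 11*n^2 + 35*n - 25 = (n - 1)*(n^2 - 10*n + 25) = (n - 5)*(n - 1)*(n - 5)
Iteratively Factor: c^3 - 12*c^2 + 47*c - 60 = (c - 5)*(c^2 - 7*c + 12) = (c - 5)*(c - 4)*(c - 3)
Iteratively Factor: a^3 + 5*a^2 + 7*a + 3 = (a + 3)*(a^2 + 2*a + 1) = (a + 1)*(a + 3)*(a + 1)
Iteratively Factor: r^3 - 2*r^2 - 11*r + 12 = (r - 4)*(r^2 + 2*r - 3) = (r - 4)*(r - 1)*(r + 3)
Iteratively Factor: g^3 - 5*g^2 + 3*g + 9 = (g - 3)*(g^2 - 2*g - 3) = (g - 3)*(g + 1)*(g - 3)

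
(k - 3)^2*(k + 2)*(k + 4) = k^4 - 19*k^2 + 6*k + 72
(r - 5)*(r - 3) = r^2 - 8*r + 15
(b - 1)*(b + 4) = b^2 + 3*b - 4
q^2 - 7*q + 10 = (q - 5)*(q - 2)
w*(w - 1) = w^2 - w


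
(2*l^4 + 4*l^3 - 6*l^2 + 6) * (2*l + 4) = 4*l^5 + 16*l^4 + 4*l^3 - 24*l^2 + 12*l + 24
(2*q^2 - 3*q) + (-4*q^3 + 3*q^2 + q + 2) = -4*q^3 + 5*q^2 - 2*q + 2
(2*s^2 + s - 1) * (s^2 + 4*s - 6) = 2*s^4 + 9*s^3 - 9*s^2 - 10*s + 6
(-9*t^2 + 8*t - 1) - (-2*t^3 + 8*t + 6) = 2*t^3 - 9*t^2 - 7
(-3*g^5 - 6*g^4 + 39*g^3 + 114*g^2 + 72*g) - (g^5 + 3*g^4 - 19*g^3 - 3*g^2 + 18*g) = -4*g^5 - 9*g^4 + 58*g^3 + 117*g^2 + 54*g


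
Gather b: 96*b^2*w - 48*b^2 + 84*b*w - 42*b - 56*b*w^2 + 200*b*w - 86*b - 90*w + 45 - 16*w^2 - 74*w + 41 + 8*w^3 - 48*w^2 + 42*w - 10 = b^2*(96*w - 48) + b*(-56*w^2 + 284*w - 128) + 8*w^3 - 64*w^2 - 122*w + 76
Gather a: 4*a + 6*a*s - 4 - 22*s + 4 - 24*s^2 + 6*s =a*(6*s + 4) - 24*s^2 - 16*s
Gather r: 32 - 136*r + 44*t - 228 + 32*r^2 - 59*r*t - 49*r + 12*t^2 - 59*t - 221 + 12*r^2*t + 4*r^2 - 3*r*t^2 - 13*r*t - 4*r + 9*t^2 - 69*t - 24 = r^2*(12*t + 36) + r*(-3*t^2 - 72*t - 189) + 21*t^2 - 84*t - 441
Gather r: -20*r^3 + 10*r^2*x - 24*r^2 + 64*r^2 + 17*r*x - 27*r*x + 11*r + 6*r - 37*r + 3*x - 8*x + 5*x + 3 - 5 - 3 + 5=-20*r^3 + r^2*(10*x + 40) + r*(-10*x - 20)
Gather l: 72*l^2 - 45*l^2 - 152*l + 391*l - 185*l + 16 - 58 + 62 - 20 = 27*l^2 + 54*l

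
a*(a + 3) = a^2 + 3*a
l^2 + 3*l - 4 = (l - 1)*(l + 4)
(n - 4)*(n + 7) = n^2 + 3*n - 28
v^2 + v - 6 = (v - 2)*(v + 3)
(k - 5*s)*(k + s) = k^2 - 4*k*s - 5*s^2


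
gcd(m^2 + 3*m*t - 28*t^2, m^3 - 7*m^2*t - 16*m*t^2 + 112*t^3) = -m + 4*t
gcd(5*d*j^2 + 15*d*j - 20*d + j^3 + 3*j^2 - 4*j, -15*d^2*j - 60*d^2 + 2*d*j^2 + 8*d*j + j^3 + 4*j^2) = 5*d*j + 20*d + j^2 + 4*j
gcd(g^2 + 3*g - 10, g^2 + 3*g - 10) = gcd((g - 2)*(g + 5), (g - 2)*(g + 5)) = g^2 + 3*g - 10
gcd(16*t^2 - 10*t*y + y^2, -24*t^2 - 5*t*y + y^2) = -8*t + y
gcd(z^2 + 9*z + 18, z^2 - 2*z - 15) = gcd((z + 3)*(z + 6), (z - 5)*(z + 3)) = z + 3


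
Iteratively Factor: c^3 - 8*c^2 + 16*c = (c)*(c^2 - 8*c + 16) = c*(c - 4)*(c - 4)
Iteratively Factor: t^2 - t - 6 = (t + 2)*(t - 3)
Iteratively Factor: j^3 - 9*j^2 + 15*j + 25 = (j - 5)*(j^2 - 4*j - 5) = (j - 5)^2*(j + 1)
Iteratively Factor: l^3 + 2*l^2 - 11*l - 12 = (l - 3)*(l^2 + 5*l + 4) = (l - 3)*(l + 4)*(l + 1)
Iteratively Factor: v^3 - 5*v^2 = (v - 5)*(v^2) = v*(v - 5)*(v)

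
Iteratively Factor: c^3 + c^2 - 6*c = (c + 3)*(c^2 - 2*c) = (c - 2)*(c + 3)*(c)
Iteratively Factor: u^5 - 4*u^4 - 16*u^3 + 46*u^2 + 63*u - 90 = (u - 1)*(u^4 - 3*u^3 - 19*u^2 + 27*u + 90) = (u - 1)*(u + 3)*(u^3 - 6*u^2 - u + 30) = (u - 1)*(u + 2)*(u + 3)*(u^2 - 8*u + 15) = (u - 5)*(u - 1)*(u + 2)*(u + 3)*(u - 3)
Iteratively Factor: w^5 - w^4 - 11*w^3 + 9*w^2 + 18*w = (w - 2)*(w^4 + w^3 - 9*w^2 - 9*w) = (w - 2)*(w + 3)*(w^3 - 2*w^2 - 3*w) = (w - 3)*(w - 2)*(w + 3)*(w^2 + w) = (w - 3)*(w - 2)*(w + 1)*(w + 3)*(w)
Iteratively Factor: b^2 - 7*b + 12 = (b - 3)*(b - 4)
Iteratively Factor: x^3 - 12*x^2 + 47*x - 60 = (x - 4)*(x^2 - 8*x + 15) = (x - 4)*(x - 3)*(x - 5)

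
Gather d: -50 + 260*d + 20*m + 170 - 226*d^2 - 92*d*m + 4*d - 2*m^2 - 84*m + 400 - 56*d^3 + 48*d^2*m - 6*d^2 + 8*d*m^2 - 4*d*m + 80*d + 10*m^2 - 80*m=-56*d^3 + d^2*(48*m - 232) + d*(8*m^2 - 96*m + 344) + 8*m^2 - 144*m + 520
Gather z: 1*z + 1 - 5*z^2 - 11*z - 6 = -5*z^2 - 10*z - 5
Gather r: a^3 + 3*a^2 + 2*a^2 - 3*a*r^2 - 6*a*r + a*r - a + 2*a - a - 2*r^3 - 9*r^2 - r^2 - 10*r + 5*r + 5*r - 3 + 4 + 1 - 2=a^3 + 5*a^2 - 5*a*r - 2*r^3 + r^2*(-3*a - 10)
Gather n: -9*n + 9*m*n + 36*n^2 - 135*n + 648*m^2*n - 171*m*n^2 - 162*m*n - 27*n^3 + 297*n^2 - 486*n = -27*n^3 + n^2*(333 - 171*m) + n*(648*m^2 - 153*m - 630)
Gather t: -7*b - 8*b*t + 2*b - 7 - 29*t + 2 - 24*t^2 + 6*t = -5*b - 24*t^2 + t*(-8*b - 23) - 5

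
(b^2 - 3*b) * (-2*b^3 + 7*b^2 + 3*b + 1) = -2*b^5 + 13*b^4 - 18*b^3 - 8*b^2 - 3*b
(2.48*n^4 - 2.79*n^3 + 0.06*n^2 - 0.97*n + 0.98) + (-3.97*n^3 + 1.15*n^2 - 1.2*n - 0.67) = 2.48*n^4 - 6.76*n^3 + 1.21*n^2 - 2.17*n + 0.31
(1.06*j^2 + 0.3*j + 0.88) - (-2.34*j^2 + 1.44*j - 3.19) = 3.4*j^2 - 1.14*j + 4.07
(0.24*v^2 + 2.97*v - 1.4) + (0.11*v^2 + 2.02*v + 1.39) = 0.35*v^2 + 4.99*v - 0.01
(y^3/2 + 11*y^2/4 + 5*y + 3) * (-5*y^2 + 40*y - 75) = -5*y^5/2 + 25*y^4/4 + 95*y^3/2 - 85*y^2/4 - 255*y - 225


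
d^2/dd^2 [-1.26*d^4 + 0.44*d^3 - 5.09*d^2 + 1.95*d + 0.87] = -15.12*d^2 + 2.64*d - 10.18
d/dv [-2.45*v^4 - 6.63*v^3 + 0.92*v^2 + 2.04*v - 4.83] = -9.8*v^3 - 19.89*v^2 + 1.84*v + 2.04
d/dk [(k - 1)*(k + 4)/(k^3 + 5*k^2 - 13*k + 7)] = (-k^2 - 8*k - 31)/(k^4 + 12*k^3 + 22*k^2 - 84*k + 49)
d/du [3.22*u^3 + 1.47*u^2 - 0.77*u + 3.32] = 9.66*u^2 + 2.94*u - 0.77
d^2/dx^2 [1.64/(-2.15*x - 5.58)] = -15.1618/(2.15*x + 5.58)^3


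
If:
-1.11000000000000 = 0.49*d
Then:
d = -2.27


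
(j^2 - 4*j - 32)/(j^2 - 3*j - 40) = (j + 4)/(j + 5)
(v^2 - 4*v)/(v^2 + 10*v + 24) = v*(v - 4)/(v^2 + 10*v + 24)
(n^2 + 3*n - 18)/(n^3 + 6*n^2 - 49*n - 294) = (n - 3)/(n^2 - 49)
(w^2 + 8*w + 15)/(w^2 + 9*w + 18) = (w + 5)/(w + 6)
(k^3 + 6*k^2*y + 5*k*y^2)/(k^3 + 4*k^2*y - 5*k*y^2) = (-k - y)/(-k + y)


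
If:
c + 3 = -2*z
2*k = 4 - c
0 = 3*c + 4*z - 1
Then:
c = 7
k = -3/2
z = -5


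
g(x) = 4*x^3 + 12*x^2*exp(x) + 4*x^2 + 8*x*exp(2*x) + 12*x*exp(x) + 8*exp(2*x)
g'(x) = 12*x^2*exp(x) + 12*x^2 + 16*x*exp(2*x) + 36*x*exp(x) + 8*x + 24*exp(2*x) + 12*exp(x)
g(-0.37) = 0.82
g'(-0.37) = 7.53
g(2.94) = 14043.73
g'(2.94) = 29737.07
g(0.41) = 37.01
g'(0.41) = 118.05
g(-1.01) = -0.01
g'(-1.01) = 0.79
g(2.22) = 3037.09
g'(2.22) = 6513.57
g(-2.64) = -42.08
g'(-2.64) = 62.46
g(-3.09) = -76.33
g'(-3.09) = 90.50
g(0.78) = 108.44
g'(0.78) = 290.50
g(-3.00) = -68.45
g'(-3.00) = 84.54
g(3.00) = 15946.04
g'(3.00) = 33758.38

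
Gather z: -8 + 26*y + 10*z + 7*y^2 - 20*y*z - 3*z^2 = 7*y^2 + 26*y - 3*z^2 + z*(10 - 20*y) - 8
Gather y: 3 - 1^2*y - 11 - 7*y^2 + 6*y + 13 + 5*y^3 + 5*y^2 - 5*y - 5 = 5*y^3 - 2*y^2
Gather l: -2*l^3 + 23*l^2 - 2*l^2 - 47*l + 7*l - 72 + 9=-2*l^3 + 21*l^2 - 40*l - 63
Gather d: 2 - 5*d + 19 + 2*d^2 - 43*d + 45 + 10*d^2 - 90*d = 12*d^2 - 138*d + 66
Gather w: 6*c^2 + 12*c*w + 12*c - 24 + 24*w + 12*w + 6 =6*c^2 + 12*c + w*(12*c + 36) - 18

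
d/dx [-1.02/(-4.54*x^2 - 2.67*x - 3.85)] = (-9.2616*x - 2.7234)/(4.54*x^2 + 2.67*x + 3.85)^2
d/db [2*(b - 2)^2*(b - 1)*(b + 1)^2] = 2*b*(5*b^3 - 12*b^2 - 3*b + 14)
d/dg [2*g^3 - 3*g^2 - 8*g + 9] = 6*g^2 - 6*g - 8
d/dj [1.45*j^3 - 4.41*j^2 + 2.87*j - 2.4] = 4.35*j^2 - 8.82*j + 2.87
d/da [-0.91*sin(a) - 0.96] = -0.91*cos(a)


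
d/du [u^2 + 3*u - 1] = 2*u + 3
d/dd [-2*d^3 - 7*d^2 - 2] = 2*d*(-3*d - 7)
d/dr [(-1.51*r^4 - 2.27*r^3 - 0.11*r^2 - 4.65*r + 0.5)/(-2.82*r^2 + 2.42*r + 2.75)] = (8.5164*r^5 - 4.5612*r^4 - 27.5968*r^3 - 32.1067*r^2 + 2.215*r - 13.9975)/(7.9524*r^4 - 13.6488*r^3 - 9.6536*r^2 + 13.31*r + 7.5625)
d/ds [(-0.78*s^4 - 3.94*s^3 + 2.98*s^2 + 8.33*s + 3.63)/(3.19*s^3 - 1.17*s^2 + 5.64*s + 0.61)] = (-2.4882*s^6 + 1.8252*s^5 - 18.094*s^4 - 99.4918*s^3 - 15.396*s^2 + 12.1298*s - 15.3919)/(10.1761*s^6 - 7.4646*s^5 + 37.3521*s^4 - 9.3058*s^3 + 30.3822*s^2 + 6.8808*s + 0.3721)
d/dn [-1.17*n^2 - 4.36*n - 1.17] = -2.34*n - 4.36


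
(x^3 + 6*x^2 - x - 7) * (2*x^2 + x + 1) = 2*x^5 + 13*x^4 + 5*x^3 - 9*x^2 - 8*x - 7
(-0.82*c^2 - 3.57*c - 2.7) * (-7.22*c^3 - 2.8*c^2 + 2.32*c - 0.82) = 5.9204*c^5 + 28.0714*c^4 + 27.5876*c^3 - 0.0499999999999989*c^2 - 3.3366*c + 2.214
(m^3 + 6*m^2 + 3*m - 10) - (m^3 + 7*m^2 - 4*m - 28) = -m^2 + 7*m + 18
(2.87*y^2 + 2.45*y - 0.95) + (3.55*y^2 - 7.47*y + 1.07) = 6.42*y^2 - 5.02*y + 0.12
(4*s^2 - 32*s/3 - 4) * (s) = 4*s^3 - 32*s^2/3 - 4*s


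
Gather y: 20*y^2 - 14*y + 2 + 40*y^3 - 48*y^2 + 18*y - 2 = 40*y^3 - 28*y^2 + 4*y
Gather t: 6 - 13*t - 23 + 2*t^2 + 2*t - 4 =2*t^2 - 11*t - 21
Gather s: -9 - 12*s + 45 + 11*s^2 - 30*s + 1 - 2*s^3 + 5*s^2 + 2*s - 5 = -2*s^3 + 16*s^2 - 40*s + 32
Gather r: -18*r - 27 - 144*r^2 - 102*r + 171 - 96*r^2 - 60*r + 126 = -240*r^2 - 180*r + 270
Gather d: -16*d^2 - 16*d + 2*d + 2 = -16*d^2 - 14*d + 2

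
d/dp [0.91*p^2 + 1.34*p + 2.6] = 1.82*p + 1.34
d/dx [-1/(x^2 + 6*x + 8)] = 2*(x + 3)/(x^2 + 6*x + 8)^2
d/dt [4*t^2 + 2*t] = 8*t + 2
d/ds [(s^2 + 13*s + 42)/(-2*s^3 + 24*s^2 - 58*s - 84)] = (s^4 + 26*s^3 - 59*s^2 - 1092*s + 672)/(2*(s^6 - 24*s^5 + 202*s^4 - 612*s^3 - 167*s^2 + 2436*s + 1764))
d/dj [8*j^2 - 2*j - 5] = 16*j - 2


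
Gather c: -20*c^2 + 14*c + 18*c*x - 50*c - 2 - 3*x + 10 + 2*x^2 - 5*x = -20*c^2 + c*(18*x - 36) + 2*x^2 - 8*x + 8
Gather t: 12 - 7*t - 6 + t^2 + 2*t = t^2 - 5*t + 6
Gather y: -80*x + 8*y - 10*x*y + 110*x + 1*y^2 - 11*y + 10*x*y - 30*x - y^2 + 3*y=0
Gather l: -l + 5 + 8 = 13 - l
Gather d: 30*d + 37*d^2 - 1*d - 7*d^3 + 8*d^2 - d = -7*d^3 + 45*d^2 + 28*d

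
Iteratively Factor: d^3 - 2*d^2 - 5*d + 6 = (d - 1)*(d^2 - d - 6) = (d - 3)*(d - 1)*(d + 2)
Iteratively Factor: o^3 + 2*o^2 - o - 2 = (o - 1)*(o^2 + 3*o + 2) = (o - 1)*(o + 1)*(o + 2)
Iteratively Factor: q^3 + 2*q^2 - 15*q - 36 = (q + 3)*(q^2 - q - 12) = (q - 4)*(q + 3)*(q + 3)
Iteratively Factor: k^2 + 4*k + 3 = (k + 1)*(k + 3)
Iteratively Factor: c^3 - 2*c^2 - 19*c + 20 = (c + 4)*(c^2 - 6*c + 5) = (c - 5)*(c + 4)*(c - 1)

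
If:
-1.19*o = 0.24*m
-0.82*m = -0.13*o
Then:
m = 0.00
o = 0.00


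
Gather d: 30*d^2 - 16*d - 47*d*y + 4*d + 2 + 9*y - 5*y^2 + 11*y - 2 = 30*d^2 + d*(-47*y - 12) - 5*y^2 + 20*y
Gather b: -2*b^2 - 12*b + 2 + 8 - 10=-2*b^2 - 12*b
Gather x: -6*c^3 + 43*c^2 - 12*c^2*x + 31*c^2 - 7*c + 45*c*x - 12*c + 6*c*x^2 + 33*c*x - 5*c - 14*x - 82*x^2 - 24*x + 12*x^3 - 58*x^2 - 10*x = -6*c^3 + 74*c^2 - 24*c + 12*x^3 + x^2*(6*c - 140) + x*(-12*c^2 + 78*c - 48)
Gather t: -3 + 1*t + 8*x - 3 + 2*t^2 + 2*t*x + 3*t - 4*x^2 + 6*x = 2*t^2 + t*(2*x + 4) - 4*x^2 + 14*x - 6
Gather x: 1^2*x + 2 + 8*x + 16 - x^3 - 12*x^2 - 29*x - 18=-x^3 - 12*x^2 - 20*x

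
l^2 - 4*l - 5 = (l - 5)*(l + 1)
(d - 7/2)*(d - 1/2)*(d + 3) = d^3 - d^2 - 41*d/4 + 21/4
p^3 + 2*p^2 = p^2*(p + 2)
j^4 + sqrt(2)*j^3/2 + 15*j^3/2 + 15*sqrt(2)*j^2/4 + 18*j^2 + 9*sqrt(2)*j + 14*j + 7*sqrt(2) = (j + 2)^2*(j + 7/2)*(j + sqrt(2)/2)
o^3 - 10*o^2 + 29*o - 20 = (o - 5)*(o - 4)*(o - 1)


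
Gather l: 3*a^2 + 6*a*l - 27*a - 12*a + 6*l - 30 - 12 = 3*a^2 - 39*a + l*(6*a + 6) - 42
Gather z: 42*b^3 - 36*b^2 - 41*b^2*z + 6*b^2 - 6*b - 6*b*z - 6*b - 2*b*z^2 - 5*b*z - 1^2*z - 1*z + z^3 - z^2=42*b^3 - 30*b^2 - 12*b + z^3 + z^2*(-2*b - 1) + z*(-41*b^2 - 11*b - 2)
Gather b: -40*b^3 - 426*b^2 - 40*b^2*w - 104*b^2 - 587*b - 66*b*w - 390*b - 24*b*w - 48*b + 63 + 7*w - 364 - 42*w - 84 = -40*b^3 + b^2*(-40*w - 530) + b*(-90*w - 1025) - 35*w - 385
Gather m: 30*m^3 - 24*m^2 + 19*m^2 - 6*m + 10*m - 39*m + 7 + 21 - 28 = 30*m^3 - 5*m^2 - 35*m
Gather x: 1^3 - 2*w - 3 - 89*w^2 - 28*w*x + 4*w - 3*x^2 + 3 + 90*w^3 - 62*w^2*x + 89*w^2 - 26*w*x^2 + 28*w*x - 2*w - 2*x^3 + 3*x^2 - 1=90*w^3 - 62*w^2*x - 26*w*x^2 - 2*x^3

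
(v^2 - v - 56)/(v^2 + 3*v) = (v^2 - v - 56)/(v*(v + 3))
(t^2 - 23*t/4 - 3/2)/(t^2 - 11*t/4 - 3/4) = (t - 6)/(t - 3)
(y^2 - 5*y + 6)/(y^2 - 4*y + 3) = (y - 2)/(y - 1)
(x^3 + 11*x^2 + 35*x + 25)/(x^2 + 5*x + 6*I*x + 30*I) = (x^2 + 6*x + 5)/(x + 6*I)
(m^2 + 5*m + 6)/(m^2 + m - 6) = (m + 2)/(m - 2)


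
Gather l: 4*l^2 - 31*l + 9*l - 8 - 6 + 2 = 4*l^2 - 22*l - 12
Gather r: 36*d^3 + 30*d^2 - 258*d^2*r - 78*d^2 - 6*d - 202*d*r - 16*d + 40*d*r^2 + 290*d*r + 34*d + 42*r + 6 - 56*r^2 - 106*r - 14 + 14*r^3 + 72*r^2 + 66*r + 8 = 36*d^3 - 48*d^2 + 12*d + 14*r^3 + r^2*(40*d + 16) + r*(-258*d^2 + 88*d + 2)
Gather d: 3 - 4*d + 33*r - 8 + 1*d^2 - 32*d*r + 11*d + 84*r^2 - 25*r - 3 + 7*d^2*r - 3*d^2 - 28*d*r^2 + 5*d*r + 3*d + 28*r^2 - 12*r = d^2*(7*r - 2) + d*(-28*r^2 - 27*r + 10) + 112*r^2 - 4*r - 8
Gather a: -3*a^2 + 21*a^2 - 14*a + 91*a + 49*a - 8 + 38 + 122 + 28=18*a^2 + 126*a + 180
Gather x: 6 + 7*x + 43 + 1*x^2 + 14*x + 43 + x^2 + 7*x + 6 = 2*x^2 + 28*x + 98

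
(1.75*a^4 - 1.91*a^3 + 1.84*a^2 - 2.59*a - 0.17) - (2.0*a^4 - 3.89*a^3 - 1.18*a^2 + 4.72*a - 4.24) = -0.25*a^4 + 1.98*a^3 + 3.02*a^2 - 7.31*a + 4.07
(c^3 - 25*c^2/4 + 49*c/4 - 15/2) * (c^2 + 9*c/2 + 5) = c^5 - 7*c^4/4 - 87*c^3/8 + 131*c^2/8 + 55*c/2 - 75/2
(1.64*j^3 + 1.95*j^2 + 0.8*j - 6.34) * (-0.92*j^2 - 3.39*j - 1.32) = -1.5088*j^5 - 7.3536*j^4 - 9.5113*j^3 + 0.5468*j^2 + 20.4366*j + 8.3688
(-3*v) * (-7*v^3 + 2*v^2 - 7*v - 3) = 21*v^4 - 6*v^3 + 21*v^2 + 9*v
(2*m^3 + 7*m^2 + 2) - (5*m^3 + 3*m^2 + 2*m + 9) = -3*m^3 + 4*m^2 - 2*m - 7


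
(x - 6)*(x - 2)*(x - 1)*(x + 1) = x^4 - 8*x^3 + 11*x^2 + 8*x - 12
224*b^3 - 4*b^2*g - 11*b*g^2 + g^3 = (-8*b + g)*(-7*b + g)*(4*b + g)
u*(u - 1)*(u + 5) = u^3 + 4*u^2 - 5*u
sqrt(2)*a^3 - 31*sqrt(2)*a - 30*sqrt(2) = (a - 6)*(a + 5)*(sqrt(2)*a + sqrt(2))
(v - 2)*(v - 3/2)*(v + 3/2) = v^3 - 2*v^2 - 9*v/4 + 9/2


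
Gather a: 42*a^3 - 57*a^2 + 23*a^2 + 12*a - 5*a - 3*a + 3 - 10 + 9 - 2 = 42*a^3 - 34*a^2 + 4*a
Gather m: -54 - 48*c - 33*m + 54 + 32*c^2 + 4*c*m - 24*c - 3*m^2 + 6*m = 32*c^2 - 72*c - 3*m^2 + m*(4*c - 27)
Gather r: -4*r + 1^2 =1 - 4*r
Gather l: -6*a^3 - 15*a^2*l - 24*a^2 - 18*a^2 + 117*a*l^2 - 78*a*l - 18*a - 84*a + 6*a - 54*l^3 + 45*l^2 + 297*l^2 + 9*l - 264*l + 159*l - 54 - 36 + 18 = -6*a^3 - 42*a^2 - 96*a - 54*l^3 + l^2*(117*a + 342) + l*(-15*a^2 - 78*a - 96) - 72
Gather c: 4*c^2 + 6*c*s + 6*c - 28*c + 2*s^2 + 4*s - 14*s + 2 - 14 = 4*c^2 + c*(6*s - 22) + 2*s^2 - 10*s - 12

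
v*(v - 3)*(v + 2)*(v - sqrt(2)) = v^4 - sqrt(2)*v^3 - v^3 - 6*v^2 + sqrt(2)*v^2 + 6*sqrt(2)*v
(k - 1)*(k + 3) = k^2 + 2*k - 3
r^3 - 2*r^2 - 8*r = r*(r - 4)*(r + 2)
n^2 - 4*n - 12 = (n - 6)*(n + 2)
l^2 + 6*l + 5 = (l + 1)*(l + 5)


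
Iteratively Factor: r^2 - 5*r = (r)*(r - 5)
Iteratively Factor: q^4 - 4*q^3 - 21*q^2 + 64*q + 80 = (q - 5)*(q^3 + q^2 - 16*q - 16) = (q - 5)*(q - 4)*(q^2 + 5*q + 4) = (q - 5)*(q - 4)*(q + 4)*(q + 1)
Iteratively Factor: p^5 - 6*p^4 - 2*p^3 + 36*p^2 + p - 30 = (p + 1)*(p^4 - 7*p^3 + 5*p^2 + 31*p - 30) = (p + 1)*(p + 2)*(p^3 - 9*p^2 + 23*p - 15) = (p - 3)*(p + 1)*(p + 2)*(p^2 - 6*p + 5) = (p - 3)*(p - 1)*(p + 1)*(p + 2)*(p - 5)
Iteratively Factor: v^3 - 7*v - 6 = (v + 2)*(v^2 - 2*v - 3) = (v - 3)*(v + 2)*(v + 1)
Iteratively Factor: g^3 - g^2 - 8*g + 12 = (g - 2)*(g^2 + g - 6) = (g - 2)*(g + 3)*(g - 2)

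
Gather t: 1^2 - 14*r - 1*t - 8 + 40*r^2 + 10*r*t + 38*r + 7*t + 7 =40*r^2 + 24*r + t*(10*r + 6)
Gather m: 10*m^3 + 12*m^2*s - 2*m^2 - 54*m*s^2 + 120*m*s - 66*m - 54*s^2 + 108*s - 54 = 10*m^3 + m^2*(12*s - 2) + m*(-54*s^2 + 120*s - 66) - 54*s^2 + 108*s - 54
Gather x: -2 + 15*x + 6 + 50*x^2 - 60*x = 50*x^2 - 45*x + 4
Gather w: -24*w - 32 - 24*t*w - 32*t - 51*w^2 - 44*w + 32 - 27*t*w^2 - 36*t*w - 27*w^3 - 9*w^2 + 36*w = -32*t - 27*w^3 + w^2*(-27*t - 60) + w*(-60*t - 32)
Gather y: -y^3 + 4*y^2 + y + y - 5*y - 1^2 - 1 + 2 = -y^3 + 4*y^2 - 3*y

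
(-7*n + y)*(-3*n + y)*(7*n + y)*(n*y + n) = 147*n^4*y + 147*n^4 - 49*n^3*y^2 - 49*n^3*y - 3*n^2*y^3 - 3*n^2*y^2 + n*y^4 + n*y^3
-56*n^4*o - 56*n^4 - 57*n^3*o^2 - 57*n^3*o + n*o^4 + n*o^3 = (-8*n + o)*(n + o)*(7*n + o)*(n*o + n)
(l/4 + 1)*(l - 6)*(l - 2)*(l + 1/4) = l^4/4 - 15*l^3/16 - 21*l^2/4 + 43*l/4 + 3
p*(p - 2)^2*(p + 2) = p^4 - 2*p^3 - 4*p^2 + 8*p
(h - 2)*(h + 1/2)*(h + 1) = h^3 - h^2/2 - 5*h/2 - 1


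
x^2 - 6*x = x*(x - 6)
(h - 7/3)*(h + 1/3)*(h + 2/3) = h^3 - 4*h^2/3 - 19*h/9 - 14/27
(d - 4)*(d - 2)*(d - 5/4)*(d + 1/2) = d^4 - 27*d^3/4 + 95*d^2/8 - 9*d/4 - 5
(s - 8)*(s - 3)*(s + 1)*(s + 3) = s^4 - 7*s^3 - 17*s^2 + 63*s + 72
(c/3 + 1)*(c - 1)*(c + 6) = c^3/3 + 8*c^2/3 + 3*c - 6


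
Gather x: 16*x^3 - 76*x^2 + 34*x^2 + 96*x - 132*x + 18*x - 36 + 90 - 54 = 16*x^3 - 42*x^2 - 18*x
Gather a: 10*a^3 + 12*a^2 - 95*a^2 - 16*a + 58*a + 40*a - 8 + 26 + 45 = 10*a^3 - 83*a^2 + 82*a + 63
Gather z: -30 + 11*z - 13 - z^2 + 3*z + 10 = -z^2 + 14*z - 33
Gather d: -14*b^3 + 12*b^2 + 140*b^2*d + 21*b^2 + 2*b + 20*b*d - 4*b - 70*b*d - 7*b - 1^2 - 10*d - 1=-14*b^3 + 33*b^2 - 9*b + d*(140*b^2 - 50*b - 10) - 2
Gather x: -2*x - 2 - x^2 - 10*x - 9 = -x^2 - 12*x - 11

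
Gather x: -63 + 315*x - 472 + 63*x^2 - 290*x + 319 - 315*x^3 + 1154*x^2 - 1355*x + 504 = -315*x^3 + 1217*x^2 - 1330*x + 288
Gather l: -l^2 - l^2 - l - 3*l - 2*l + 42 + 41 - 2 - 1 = -2*l^2 - 6*l + 80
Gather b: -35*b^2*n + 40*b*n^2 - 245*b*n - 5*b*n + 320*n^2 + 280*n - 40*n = -35*b^2*n + b*(40*n^2 - 250*n) + 320*n^2 + 240*n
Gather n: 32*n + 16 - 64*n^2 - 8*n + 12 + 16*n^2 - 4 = -48*n^2 + 24*n + 24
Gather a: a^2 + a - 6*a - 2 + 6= a^2 - 5*a + 4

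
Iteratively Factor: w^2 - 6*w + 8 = (w - 2)*(w - 4)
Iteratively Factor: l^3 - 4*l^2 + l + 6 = (l - 2)*(l^2 - 2*l - 3) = (l - 3)*(l - 2)*(l + 1)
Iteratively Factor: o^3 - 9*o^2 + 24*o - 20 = (o - 5)*(o^2 - 4*o + 4) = (o - 5)*(o - 2)*(o - 2)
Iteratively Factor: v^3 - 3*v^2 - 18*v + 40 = (v + 4)*(v^2 - 7*v + 10) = (v - 2)*(v + 4)*(v - 5)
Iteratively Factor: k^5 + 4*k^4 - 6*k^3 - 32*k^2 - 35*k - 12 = (k + 1)*(k^4 + 3*k^3 - 9*k^2 - 23*k - 12) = (k + 1)^2*(k^3 + 2*k^2 - 11*k - 12) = (k + 1)^2*(k + 4)*(k^2 - 2*k - 3) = (k - 3)*(k + 1)^2*(k + 4)*(k + 1)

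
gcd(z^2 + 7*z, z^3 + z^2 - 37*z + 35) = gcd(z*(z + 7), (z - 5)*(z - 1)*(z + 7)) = z + 7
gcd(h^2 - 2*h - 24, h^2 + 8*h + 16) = h + 4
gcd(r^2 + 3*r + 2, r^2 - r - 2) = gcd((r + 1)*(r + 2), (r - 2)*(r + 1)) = r + 1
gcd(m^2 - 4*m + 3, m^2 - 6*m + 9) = m - 3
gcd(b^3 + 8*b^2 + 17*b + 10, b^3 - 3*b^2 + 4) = b + 1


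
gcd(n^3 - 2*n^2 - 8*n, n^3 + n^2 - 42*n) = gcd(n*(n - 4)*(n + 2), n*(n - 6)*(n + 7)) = n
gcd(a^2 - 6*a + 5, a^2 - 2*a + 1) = a - 1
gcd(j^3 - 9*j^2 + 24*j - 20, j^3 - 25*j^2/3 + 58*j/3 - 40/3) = j^2 - 7*j + 10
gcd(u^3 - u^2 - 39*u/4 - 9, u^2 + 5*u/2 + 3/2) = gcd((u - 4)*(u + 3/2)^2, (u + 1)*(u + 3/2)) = u + 3/2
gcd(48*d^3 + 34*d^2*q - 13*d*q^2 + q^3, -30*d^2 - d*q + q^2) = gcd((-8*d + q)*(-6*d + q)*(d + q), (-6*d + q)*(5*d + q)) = -6*d + q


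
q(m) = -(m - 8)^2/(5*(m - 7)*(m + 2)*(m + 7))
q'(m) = (m - 8)^2/(5*(m - 7)*(m + 2)*(m + 7)^2) + (m - 8)^2/(5*(m - 7)*(m + 2)^2*(m + 7)) + (m - 8)^2/(5*(m - 7)^2*(m + 2)*(m + 7)) - (2*m - 16)/(5*(m - 7)*(m + 2)*(m + 7))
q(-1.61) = 1.02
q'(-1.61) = -2.90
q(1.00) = 0.07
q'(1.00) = -0.04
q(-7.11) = 5.76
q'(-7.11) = 53.11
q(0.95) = 0.07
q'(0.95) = -0.04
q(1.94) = 0.04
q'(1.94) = -0.02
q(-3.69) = -0.46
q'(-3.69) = -0.10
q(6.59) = 0.01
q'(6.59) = 0.01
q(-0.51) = 0.20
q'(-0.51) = -0.18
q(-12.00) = 0.08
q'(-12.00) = 0.02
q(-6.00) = -0.75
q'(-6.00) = 0.62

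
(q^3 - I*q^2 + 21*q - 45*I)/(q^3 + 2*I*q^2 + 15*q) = (q - 3*I)/q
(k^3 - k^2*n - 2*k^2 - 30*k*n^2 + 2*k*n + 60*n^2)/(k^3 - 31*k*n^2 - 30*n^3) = (k - 2)/(k + n)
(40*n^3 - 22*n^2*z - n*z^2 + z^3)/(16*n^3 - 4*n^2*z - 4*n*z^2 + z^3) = (5*n + z)/(2*n + z)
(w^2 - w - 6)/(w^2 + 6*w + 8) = (w - 3)/(w + 4)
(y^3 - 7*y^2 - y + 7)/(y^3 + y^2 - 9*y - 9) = (y^2 - 8*y + 7)/(y^2 - 9)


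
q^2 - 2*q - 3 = (q - 3)*(q + 1)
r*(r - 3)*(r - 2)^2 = r^4 - 7*r^3 + 16*r^2 - 12*r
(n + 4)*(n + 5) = n^2 + 9*n + 20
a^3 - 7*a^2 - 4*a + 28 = (a - 7)*(a - 2)*(a + 2)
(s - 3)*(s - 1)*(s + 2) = s^3 - 2*s^2 - 5*s + 6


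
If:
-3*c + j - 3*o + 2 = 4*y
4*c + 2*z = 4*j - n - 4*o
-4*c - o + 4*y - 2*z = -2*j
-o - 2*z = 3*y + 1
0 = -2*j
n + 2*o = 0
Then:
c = -6/11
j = 0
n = -40/11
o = 20/11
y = -5/11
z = -8/11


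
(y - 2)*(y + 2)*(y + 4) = y^3 + 4*y^2 - 4*y - 16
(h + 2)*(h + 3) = h^2 + 5*h + 6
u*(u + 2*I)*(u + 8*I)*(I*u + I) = I*u^4 - 10*u^3 + I*u^3 - 10*u^2 - 16*I*u^2 - 16*I*u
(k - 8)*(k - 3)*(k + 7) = k^3 - 4*k^2 - 53*k + 168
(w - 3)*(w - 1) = w^2 - 4*w + 3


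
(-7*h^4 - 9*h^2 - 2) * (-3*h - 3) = 21*h^5 + 21*h^4 + 27*h^3 + 27*h^2 + 6*h + 6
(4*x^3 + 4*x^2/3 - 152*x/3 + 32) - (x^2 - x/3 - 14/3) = 4*x^3 + x^2/3 - 151*x/3 + 110/3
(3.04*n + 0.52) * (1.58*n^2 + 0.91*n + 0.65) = 4.8032*n^3 + 3.588*n^2 + 2.4492*n + 0.338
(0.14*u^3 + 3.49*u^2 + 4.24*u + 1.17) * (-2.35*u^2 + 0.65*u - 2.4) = -0.329*u^5 - 8.1105*u^4 - 8.0315*u^3 - 8.3695*u^2 - 9.4155*u - 2.808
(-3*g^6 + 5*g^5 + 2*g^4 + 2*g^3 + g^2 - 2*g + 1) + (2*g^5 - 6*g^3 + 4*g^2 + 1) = -3*g^6 + 7*g^5 + 2*g^4 - 4*g^3 + 5*g^2 - 2*g + 2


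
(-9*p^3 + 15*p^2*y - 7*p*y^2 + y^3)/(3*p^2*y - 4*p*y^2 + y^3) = (-3*p + y)/y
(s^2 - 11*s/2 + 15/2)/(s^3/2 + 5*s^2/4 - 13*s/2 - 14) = 2*(2*s^2 - 11*s + 15)/(2*s^3 + 5*s^2 - 26*s - 56)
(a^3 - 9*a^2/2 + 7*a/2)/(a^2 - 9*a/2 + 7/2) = a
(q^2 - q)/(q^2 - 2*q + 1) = q/(q - 1)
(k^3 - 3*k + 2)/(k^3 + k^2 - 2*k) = (k - 1)/k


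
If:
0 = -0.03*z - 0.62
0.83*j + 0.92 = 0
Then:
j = -1.11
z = -20.67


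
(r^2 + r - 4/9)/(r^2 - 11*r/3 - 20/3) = (r - 1/3)/(r - 5)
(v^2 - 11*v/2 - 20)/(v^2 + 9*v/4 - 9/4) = 2*(2*v^2 - 11*v - 40)/(4*v^2 + 9*v - 9)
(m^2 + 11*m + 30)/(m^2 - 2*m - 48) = (m + 5)/(m - 8)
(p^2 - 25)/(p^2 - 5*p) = (p + 5)/p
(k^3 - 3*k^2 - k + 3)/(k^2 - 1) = k - 3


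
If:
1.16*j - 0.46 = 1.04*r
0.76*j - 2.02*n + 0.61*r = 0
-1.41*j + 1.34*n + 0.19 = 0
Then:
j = 0.02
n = -0.12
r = -0.42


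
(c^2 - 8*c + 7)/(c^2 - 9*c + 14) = (c - 1)/(c - 2)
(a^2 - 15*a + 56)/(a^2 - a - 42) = (a - 8)/(a + 6)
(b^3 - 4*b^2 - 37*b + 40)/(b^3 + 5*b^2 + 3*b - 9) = (b^2 - 3*b - 40)/(b^2 + 6*b + 9)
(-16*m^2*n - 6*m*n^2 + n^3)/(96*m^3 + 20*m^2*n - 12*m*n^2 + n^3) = -n/(6*m - n)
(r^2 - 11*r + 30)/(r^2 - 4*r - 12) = (r - 5)/(r + 2)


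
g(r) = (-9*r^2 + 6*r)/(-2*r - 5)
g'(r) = (6 - 18*r)/(-2*r - 5) + 2*(-9*r^2 + 6*r)/(-2*r - 5)^2 = 6*(3*r^2 + 15*r - 5)/(4*r^2 + 20*r + 25)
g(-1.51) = 14.94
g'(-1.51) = -31.85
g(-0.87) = 3.69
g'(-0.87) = -8.91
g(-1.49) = 14.32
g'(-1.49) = -30.42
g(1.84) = 2.24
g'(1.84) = 2.61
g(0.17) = -0.14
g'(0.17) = -0.50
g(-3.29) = -74.15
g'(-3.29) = -52.58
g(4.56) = 11.32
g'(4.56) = 3.79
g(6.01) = 16.98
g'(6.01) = 4.01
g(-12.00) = -72.00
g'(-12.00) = 4.11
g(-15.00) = -84.60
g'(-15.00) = 4.27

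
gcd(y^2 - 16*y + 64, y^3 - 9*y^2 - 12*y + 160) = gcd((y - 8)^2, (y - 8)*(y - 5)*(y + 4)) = y - 8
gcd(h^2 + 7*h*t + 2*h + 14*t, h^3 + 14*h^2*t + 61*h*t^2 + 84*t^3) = h + 7*t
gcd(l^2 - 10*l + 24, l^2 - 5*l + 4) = l - 4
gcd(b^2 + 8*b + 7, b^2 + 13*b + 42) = b + 7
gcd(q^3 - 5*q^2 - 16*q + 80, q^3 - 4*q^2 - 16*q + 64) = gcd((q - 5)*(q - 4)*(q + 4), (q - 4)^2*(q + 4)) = q^2 - 16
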